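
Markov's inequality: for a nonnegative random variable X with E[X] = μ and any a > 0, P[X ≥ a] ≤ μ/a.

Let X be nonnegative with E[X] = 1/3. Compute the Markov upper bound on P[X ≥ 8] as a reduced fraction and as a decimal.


μ = E[X] = 1/3, a = 8.
Markov: P[X ≥ 8] ≤ μ/a = (1/3)/8 = 1/24.
Numerically: ≈ 0.0417.
(Since a = 8 > μ = 0.3333, the bound 1/24 is < 1 and informative.)

P[X ≥ 8] ≤ 1/24 ≈ 0.0417.


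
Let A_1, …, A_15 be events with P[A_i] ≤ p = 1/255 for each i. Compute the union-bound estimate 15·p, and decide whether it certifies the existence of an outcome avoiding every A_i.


Union bound: P[∪_{i=1}^{15} A_i] ≤ Σ_i P[A_i] ≤ 15·p = 15·(1/255) = 1/17.
Numerically: 1/17 ≈ 0.058824.
Is 1/17 < 1? YES.
Since P[∪ A_i] ≤ 1/17 < 1, the complement has P[∩ A_i^c] ≥ 1 − 1/17 = 16/17 > 0, so some outcome avoids every A_i.

15·p = 1/17 ≈ 0.058824; existence CERTIFIED by the union bound.


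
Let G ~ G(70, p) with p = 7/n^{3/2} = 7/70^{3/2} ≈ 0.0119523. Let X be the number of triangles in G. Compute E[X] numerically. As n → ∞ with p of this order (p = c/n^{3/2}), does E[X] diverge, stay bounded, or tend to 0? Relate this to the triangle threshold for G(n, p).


Number of potential triangles: C(70, 3) = 54740.
Each occurs with probability p³ ≈ (0.0119523)³ ≈ 1.70746944e-06.
By linearity: E[X] = C(70, 3)·p³ ≈ 54740 · 1.70746944e-06 ≈ 0.093467.
Since α = 3/2 > 1, p = c/n^{3/2} = o(1/n) is below the triangle threshold p ~ 1/n. Asymptotically E[X] ~ (c³/6)·n^{3(1−α)} = (7³/6)·n^{-1.5} → 0, so by Markov's inequality G has no triangles w.h.p.

E[X] ≈ 0.093467; in regime p = Θ(1/n^{3/2}) E[X] tends to 0 (below the triangle threshold p ~ 1/n).


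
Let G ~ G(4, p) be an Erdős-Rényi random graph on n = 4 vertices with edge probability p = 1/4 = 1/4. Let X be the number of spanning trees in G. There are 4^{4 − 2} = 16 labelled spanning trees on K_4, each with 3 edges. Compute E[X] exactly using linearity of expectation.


K_4 has 4^{4 − 2} = 16 labelled spanning trees.
For each such spanning tree H, let X_H = 1 if all 3 edges of H are present in G. Then P[X_H = 1] = p^{3} = (1/4)^{3} = 1/64.
By linearity of expectation: E[X] = Σ_H E[X_H] = 16 · p^{3} = 16 · 1/64 = 1/4.
Numerically: E[X] ≈ 0.25.

E[X] = 16 · (1/4)^{3} = 1/4 ≈ 0.25.


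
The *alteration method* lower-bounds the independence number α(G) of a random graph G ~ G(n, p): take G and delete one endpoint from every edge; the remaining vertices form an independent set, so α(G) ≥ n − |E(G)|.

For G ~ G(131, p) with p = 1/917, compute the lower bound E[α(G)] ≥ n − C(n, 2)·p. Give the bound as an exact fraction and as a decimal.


E[|E(G)|] = C(131, 2)·p = 8515 · (1/917) = 65/7.
E[α(G)] ≥ n − E[|E(G)|] = 131 − 65/7 = 852/7.
Numerically: ≈ 121.7143.
(This is only a lower bound; the true E[α(G)] may be larger.)

E[α(G)] ≥ 852/7 ≈ 121.7143.


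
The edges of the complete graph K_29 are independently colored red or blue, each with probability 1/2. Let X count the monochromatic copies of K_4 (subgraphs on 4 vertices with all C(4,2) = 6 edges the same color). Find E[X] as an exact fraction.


Let X = Σ_S X_S over the C(29, 4) = 23751 subsets S of size 4, where X_S = 1 if the K_4 on S is monochromatic.
For a fixed S, the K_4 on S has C(4, 2) = 6 edges. P[all 6 edges red] = (1/2)^6, and likewise for blue, so P[monochromatic] = 2·(1/2)^6 = 2^{1 − 6} = 1/32.
By linearity: E[X] = C(29, 4) · 2^{1 − 6} = 23751 · 1/32 = 23751/32.
Numerically: E[X] ≈ 742.219.

E[X] = C(29,4)·2^(1−C(4,2)) = 23751/32 ≈ 742.219.


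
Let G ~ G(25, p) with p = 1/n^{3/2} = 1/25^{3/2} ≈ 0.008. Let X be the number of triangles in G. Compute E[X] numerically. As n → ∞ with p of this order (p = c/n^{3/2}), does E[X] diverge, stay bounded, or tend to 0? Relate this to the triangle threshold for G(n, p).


Number of potential triangles: C(25, 3) = 2300.
Each occurs with probability p³ ≈ (0.008)³ ≈ 5.12000e-07.
By linearity: E[X] = C(25, 3)·p³ ≈ 2300 · 5.12000e-07 ≈ 0.001.
Since α = 3/2 > 1, p = c/n^{3/2} = o(1/n) is below the triangle threshold p ~ 1/n. Asymptotically E[X] ~ (c³/6)·n^{3(1−α)} = (1³/6)·n^{-1.5} → 0, so by Markov's inequality G has no triangles w.h.p.

E[X] ≈ 0.001; in regime p = Θ(1/n^{3/2}) E[X] tends to 0 (below the triangle threshold p ~ 1/n).


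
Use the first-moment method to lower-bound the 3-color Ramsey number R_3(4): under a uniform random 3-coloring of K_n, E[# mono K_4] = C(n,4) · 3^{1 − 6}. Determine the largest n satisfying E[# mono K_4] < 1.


We need C(n, 4) · 3^{1 − 6} < 1, i.e. C(n, 4) < 3^{6 − 1} = 243.
Check values of n near the boundary:
  n = 6: C(6, 4) = 15; 15 < 243? YES
  n = 7: C(7, 4) = 35; 35 < 243? YES
  n = 8: C(8, 4) = 70; 70 < 243? YES
  n = 9: C(9, 4) = 126; 126 < 243? YES
  n = 10: C(10, 4) = 210; 210 < 243? YES
  n = 11: C(11, 4) = 330; 330 < 243? NO
  n = 12: C(12, 4) = 495; 495 < 243? NO
  n = 13: C(13, 4) = 715; 715 < 243? NO
The largest n with C(n, 4) < 243 is n = 10 (where E[X] = 70/81 ≈ 0.864). Hence R_3(4) > 10, i.e. R_3(4) ≥ 11.

Largest n = 10; hence R_3(4) > 10.


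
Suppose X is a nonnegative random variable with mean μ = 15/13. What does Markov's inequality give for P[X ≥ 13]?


μ = E[X] = 15/13, a = 13.
Markov: P[X ≥ 13] ≤ μ/a = (15/13)/13 = 15/169.
Numerically: ≈ 0.0888.
(Since a = 13 > μ = 1.1538, the bound 15/169 is < 1 and informative.)

P[X ≥ 13] ≤ 15/169 ≈ 0.0888.


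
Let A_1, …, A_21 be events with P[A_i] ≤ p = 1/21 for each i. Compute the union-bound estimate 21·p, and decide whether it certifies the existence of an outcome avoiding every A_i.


Union bound: P[∪_{i=1}^{21} A_i] ≤ Σ_i P[A_i] ≤ 21·p = 21·(1/21) = 1.
Numerically: 1 ≈ 1.0000000.
Is 1 < 1? NO.
Since the bound 1 is ≥ 1, the union bound is uninformative here; it does NOT by itself certify existence.

21·p = 1 ≈ 1.0000000; existence NOT certified by the union bound.


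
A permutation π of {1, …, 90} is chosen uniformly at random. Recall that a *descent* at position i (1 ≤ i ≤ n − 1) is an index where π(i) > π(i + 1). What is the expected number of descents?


Write X = Σ X_I over i = 1, …, 89, with X_I the indicator of one descent.
There are 89 indicators.
For each fixed i, the pair (π(i), π(i+1)) is a uniformly random ordered pair of distinct values from {1, …, 90}; by symmetry P[π(i) > π(i+1)] = 1/2.
By linearity: E[X] = 89 · (1/2) = (90 − 1) · (1/2) = 89/2 ≈ 44.500000.

E[X] = 89/2 = 44.500000.


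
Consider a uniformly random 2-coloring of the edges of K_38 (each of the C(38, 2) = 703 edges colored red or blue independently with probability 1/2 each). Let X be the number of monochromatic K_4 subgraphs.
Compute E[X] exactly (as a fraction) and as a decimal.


Let X = Σ_S X_S over the C(38, 4) = 73815 subsets S of size 4, where X_S = 1 if the K_4 on S is monochromatic.
For a fixed S, the K_4 on S has C(4, 2) = 6 edges. P[all 6 edges red] = (1/2)^6, and likewise for blue, so P[monochromatic] = 2·(1/2)^6 = 2^{1 − 6} = 1/32.
Summing: E[X] = C(38, 4) · 2^{1 − 6} = 73815 · 1/32 = 73815/32.
Numerically: E[X] ≈ 2306.718750.

E[X] = C(38,4)·2^(1−C(4,2)) = 73815/32 ≈ 2306.718750.


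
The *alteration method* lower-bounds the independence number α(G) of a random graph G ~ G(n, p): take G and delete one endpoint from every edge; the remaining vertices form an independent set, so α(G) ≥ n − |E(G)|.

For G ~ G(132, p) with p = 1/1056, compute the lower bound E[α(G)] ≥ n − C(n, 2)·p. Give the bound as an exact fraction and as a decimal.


E[|E(G)|] = C(132, 2)·p = 8646 · (1/1056) = 131/16.
E[α(G)] ≥ n − E[|E(G)|] = 132 − 131/16 = 1981/16.
Numerically: ≈ 123.8125.
(This is only a lower bound; the true E[α(G)] may be larger.)

E[α(G)] ≥ 1981/16 ≈ 123.8125.


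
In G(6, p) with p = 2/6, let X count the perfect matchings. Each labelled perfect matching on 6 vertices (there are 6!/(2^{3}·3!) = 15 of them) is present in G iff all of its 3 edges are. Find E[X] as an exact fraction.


K_6 has 6!/(2^{3}·3!) = 15 labelled perfect matchings.
For each such perfect matching H, let X_H = 1 if all 3 edges of H are present in G. Then P[X_H = 1] = p^{3} = (1/3)^{3} = 1/27.
By linearity of expectation: E[X] = Σ_H E[X_H] = 15 · p^{3} = 15 · 1/27 = 5/9.
Numerically: E[X] ≈ 0.555556.

E[X] = 15 · (1/3)^{3} = 5/9 ≈ 0.555556.


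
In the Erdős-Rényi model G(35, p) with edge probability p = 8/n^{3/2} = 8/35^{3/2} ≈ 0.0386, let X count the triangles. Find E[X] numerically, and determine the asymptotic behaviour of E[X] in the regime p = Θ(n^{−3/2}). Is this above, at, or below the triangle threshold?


Number of potential triangles: C(35, 3) = 6545.
Each occurs with probability p³ ≈ (0.0386)³ ≈ 5.76718e-05.
By linearity: E[X] = C(35, 3)·p³ ≈ 6545 · 5.76718e-05 ≈ 0.377.
Since α = 3/2 > 1, p = c/n^{3/2} = o(1/n) is below the triangle threshold p ~ 1/n. Asymptotically E[X] ~ (c³/6)·n^{3(1−α)} = (8³/6)·n^{-1.5} → 0, so by Markov's inequality G has no triangles w.h.p.

E[X] ≈ 0.377; in regime p = Θ(1/n^{3/2}) E[X] tends to 0 (below the triangle threshold p ~ 1/n).


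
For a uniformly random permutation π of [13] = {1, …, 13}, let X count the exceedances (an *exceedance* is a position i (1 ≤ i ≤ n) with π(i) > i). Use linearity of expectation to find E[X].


Write X = Σ_{i=1}^{13} X_i, where X_i = 1_{π(i) > i}.
For each fixed i, π(i) is uniform over {1, …, 13} (marginal of a uniform permutation), so P[π(i) > i] = (n − i)/n. Summing: Σ_{i=1}^{13} (n − i)/n = (0 + 1 + … + 12)/13 = 13(13 − 1)/(2·13) = (13 − 1)/2.
Hence E[X] = Σ_{i=1}^{13} (13 − i)/13 = 6 ≈ 6.000000.

E[X] = 6 = 6.000000.


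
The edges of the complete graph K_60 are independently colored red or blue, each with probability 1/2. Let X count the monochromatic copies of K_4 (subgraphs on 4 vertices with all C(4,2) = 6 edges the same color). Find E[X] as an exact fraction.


Let X = Σ_S X_S over the C(60, 4) = 487635 subsets S of size 4, where X_S = 1 if the K_4 on S is monochromatic.
For a fixed S, the K_4 on S has C(4, 2) = 6 edges. P[all 6 edges red] = (1/2)^6, and likewise for blue, so P[monochromatic] = 2·(1/2)^6 = 2^{1 − 6} = 1/32.
By linearity of expectation: E[X] = C(60, 4) · 2^{1 − 6} = 487635 · 1/32 = 487635/32.
Numerically: E[X] ≈ 15238.59375.

E[X] = C(60,4)·2^(1−C(4,2)) = 487635/32 ≈ 15238.59375.


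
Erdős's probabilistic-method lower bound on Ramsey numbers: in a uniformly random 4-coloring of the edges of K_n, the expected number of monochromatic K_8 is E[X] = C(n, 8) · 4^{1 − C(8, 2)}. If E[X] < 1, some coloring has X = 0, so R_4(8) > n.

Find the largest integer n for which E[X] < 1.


We need C(n, 8) · 4^{1 − 28} < 1, i.e. C(n, 8) < 4^{28 − 1} = 18014398509481984.
Check values of n near the boundary:
  n = 405: C(405, 8) = 16745853821188050; 16745853821188050 < 18014398509481984? YES
  n = 406: C(406, 8) = 17082453897995850; 17082453897995850 < 18014398509481984? YES
  n = 407: C(407, 8) = 17424959239309050; 17424959239309050 < 18014398509481984? YES
  n = 408: C(408, 8) = 17773458424095231; 17773458424095231 < 18014398509481984? YES
  n = 409: C(409, 8) = 18128041135797879; 18128041135797879 < 18014398509481984? NO
  n = 410: C(410, 8) = 18488798173326195; 18488798173326195 < 18014398509481984? NO
  n = 411: C(411, 8) = 18855821462126715; 18855821462126715 < 18014398509481984? NO
The largest n with C(n, 8) < 18014398509481984 is n = 408 (where E[X] = 17773458424095231/18014398509481984 ≈ 0.9866). Hence R_4(8) > 408, i.e. R_4(8) ≥ 409.

Largest n = 408; hence R_4(8) > 408.


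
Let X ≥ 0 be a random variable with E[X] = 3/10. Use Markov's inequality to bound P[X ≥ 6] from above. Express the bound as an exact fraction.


μ = E[X] = 3/10, a = 6.
Markov: P[X ≥ 6] ≤ μ/a = (3/10)/6 = 1/20.
Numerically: ≈ 0.050.
(Since a = 6 > μ = 0.300, the bound 1/20 is < 1 and informative.)

P[X ≥ 6] ≤ 1/20 ≈ 0.050.


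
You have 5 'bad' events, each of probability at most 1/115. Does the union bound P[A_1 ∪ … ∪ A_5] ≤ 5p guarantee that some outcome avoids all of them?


Union bound: P[∪_{i=1}^{5} A_i] ≤ Σ_i P[A_i] ≤ 5·p = 5·(1/115) = 1/23.
Numerically: 1/23 ≈ 0.0435.
Is 1/23 < 1? YES.
Since P[∪ A_i] ≤ 1/23 < 1, the complement has P[∩ A_i^c] ≥ 1 − 1/23 = 22/23 > 0, so some outcome avoids every A_i.

5·p = 1/23 ≈ 0.0435; existence CERTIFIED by the union bound.


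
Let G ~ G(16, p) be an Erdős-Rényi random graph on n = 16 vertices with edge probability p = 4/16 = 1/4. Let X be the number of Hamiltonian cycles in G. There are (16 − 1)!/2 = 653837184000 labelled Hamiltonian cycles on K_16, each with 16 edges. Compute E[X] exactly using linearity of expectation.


K_16 has (16 − 1)!/2 = 653837184000 labelled Hamiltonian cycles.
For each such Hamiltonian cycle H, let X_H = 1 if all 16 edges of H are present in G. Then P[X_H = 1] = p^{16} = (1/4)^{16} = 1/4294967296.
By linearity of expectation: E[X] = Σ_H E[X_H] = 653837184000 · p^{16} = 653837184000 · 1/4294967296 = 638512875/4194304.
Numerically: E[X] ≈ 152.23.

E[X] = 653837184000 · (1/4)^{16} = 638512875/4194304 ≈ 152.23.


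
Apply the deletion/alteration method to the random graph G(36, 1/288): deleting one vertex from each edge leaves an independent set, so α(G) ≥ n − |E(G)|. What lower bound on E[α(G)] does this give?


E[|E(G)|] = C(36, 2)·p = 630 · (1/288) = 35/16.
E[α(G)] ≥ n − E[|E(G)|] = 36 − 35/16 = 541/16.
Numerically: ≈ 33.8125.
(This is only a lower bound; the true E[α(G)] may be larger.)

E[α(G)] ≥ 541/16 ≈ 33.8125.


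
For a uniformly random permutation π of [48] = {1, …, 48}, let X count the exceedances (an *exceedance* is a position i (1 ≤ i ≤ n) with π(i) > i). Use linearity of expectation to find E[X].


Write X = Σ_{i=1}^{48} X_i, where X_i = 1_{π(i) > i}.
For each fixed i, π(i) is uniform over {1, …, 48} (marginal of a uniform permutation), so P[π(i) > i] = (n − i)/n. Summing: Σ_{i=1}^{48} (n − i)/n = (0 + 1 + … + 47)/48 = 48(48 − 1)/(2·48) = (48 − 1)/2.
Hence E[X] = Σ_{i=1}^{48} (48 − i)/48 = 47/2 ≈ 23.50000.

E[X] = 47/2 = 23.50000.


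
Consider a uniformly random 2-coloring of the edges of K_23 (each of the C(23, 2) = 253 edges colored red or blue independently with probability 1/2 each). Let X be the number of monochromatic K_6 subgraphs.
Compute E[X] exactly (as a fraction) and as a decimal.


Let X = Σ_S X_S over the C(23, 6) = 100947 subsets S of size 6, where X_S = 1 if the K_6 on S is monochromatic.
For a fixed S, the K_6 on S has C(6, 2) = 15 edges. P[all 15 edges red] = (1/2)^15, and likewise for blue, so P[monochromatic] = 2·(1/2)^15 = 2^{1 − 15} = 1/16384.
By linearity of expectation: E[X] = C(23, 6) · 2^{1 − 15} = 100947 · 1/16384 = 100947/16384.
Numerically: E[X] ≈ 6.161.

E[X] = C(23,6)·2^(1−C(6,2)) = 100947/16384 ≈ 6.161.


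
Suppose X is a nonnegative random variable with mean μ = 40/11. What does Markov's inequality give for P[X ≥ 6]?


μ = E[X] = 40/11, a = 6.
Markov: P[X ≥ 6] ≤ μ/a = (40/11)/6 = 20/33.
Numerically: ≈ 0.60606.
(Since a = 6 > μ = 3.63636, the bound 20/33 is < 1 and informative.)

P[X ≥ 6] ≤ 20/33 ≈ 0.60606.


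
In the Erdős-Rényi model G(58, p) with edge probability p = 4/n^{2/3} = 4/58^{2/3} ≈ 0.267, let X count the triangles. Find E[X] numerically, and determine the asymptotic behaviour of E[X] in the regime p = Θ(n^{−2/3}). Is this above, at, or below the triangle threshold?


Number of potential triangles: C(58, 3) = 30856.
Each occurs with probability p³ ≈ (0.267)³ ≈ 1.902497e-02.
By linearity: E[X] = C(58, 3)·p³ ≈ 30856 · 1.902497e-02 ≈ 587.0345.
Since α = 2/3 < 1, p = c/n^{2/3} ≫ 1/n is above the triangle threshold p ~ 1/n. Asymptotically E[X] ~ (c³/6)·n^{3(1−α)} = (4³/6)·n^{1} → ∞; triangles are abundant w.h.p.

E[X] ≈ 587.0345; in regime p = Θ(1/n^{2/3}) E[X] diverges (above the triangle threshold p ~ 1/n).


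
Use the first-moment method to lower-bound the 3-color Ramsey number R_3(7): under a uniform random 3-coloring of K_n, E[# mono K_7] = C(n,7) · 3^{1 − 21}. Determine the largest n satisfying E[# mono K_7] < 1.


We need C(n, 7) · 3^{1 − 21} < 1, i.e. C(n, 7) < 3^{21 − 1} = 3486784401.
Check values of n near the boundary:
  n = 77: C(77, 7) = 2404808340; 2404808340 < 3486784401? YES
  n = 78: C(78, 7) = 2641902120; 2641902120 < 3486784401? YES
  n = 79: C(79, 7) = 2898753715; 2898753715 < 3486784401? YES
  n = 80: C(80, 7) = 3176716400; 3176716400 < 3486784401? YES
  n = 81: C(81, 7) = 3477216600; 3477216600 < 3486784401? YES
  n = 82: C(82, 7) = 3801756816; 3801756816 < 3486784401? NO
  n = 83: C(83, 7) = 4151918628; 4151918628 < 3486784401? NO
The largest n with C(n, 7) < 3486784401 is n = 81 (where E[X] = 42928600/43046721 ≈ 0.997256). Hence R_3(7) > 81, i.e. R_3(7) ≥ 82.

Largest n = 81; hence R_3(7) > 81.


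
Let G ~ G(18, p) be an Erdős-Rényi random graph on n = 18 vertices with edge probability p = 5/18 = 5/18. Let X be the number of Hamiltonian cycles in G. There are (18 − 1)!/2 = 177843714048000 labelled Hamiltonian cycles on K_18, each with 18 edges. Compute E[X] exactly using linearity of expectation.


K_18 has (18 − 1)!/2 = 177843714048000 labelled Hamiltonian cycles.
For each such Hamiltonian cycle H, let X_H = 1 if all 18 edges of H are present in G. Then P[X_H = 1] = p^{18} = (5/18)^{18} = 3814697265625/39346408075296537575424.
By linearity: E[X] = Σ_H E[X_H] = 177843714048000 · p^{18} = 177843714048000 · 3814697265625/39346408075296537575424 = 56800365447998046875/3294258113514384.
Numerically: E[X] ≈ 1.724e+04.

E[X] = 177843714048000 · (5/18)^{18} = 56800365447998046875/3294258113514384 ≈ 1.724e+04.


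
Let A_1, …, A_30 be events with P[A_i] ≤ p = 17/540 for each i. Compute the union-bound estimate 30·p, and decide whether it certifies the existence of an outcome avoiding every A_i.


Union bound: P[∪_{i=1}^{30} A_i] ≤ Σ_i P[A_i] ≤ 30·p = 30·(17/540) = 17/18.
Numerically: 17/18 ≈ 0.944444.
Is 17/18 < 1? YES.
Since P[∪ A_i] ≤ 17/18 < 1, the complement has P[∩ A_i^c] ≥ 1 − 17/18 = 1/18 > 0, so some outcome avoids every A_i.

30·p = 17/18 ≈ 0.944444; existence CERTIFIED by the union bound.


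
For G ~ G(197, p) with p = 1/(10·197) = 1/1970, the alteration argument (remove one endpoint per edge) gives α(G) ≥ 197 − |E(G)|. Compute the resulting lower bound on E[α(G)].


E[|E(G)|] = C(197, 2)·p = 19306 · (1/1970) = 49/5.
E[α(G)] ≥ n − E[|E(G)|] = 197 − 49/5 = 936/5.
Numerically: ≈ 187.200000.
(This is only a lower bound; the true E[α(G)] may be larger.)

E[α(G)] ≥ 936/5 ≈ 187.200000.


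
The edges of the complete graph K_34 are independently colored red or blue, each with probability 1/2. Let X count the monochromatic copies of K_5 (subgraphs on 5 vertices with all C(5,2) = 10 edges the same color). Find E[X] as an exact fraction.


Let X = Σ_S X_S over the C(34, 5) = 278256 subsets S of size 5, where X_S = 1 if the K_5 on S is monochromatic.
For a fixed S, the K_5 on S has C(5, 2) = 10 edges. P[all 10 edges red] = (1/2)^10, and likewise for blue, so P[monochromatic] = 2·(1/2)^10 = 2^{1 − 10} = 1/512.
By linearity of expectation: E[X] = C(34, 5) · 2^{1 − 10} = 278256 · 1/512 = 17391/32.
Numerically: E[X] ≈ 543.469.

E[X] = C(34,5)·2^(1−C(5,2)) = 17391/32 ≈ 543.469.


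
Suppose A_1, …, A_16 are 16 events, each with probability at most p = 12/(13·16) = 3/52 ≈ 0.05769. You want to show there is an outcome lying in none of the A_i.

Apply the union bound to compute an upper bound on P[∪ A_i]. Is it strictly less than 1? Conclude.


Union bound: P[∪_{i=1}^{16} A_i] ≤ Σ_i P[A_i] ≤ 16·p = 16·(3/52) = 12/13.
Numerically: 12/13 ≈ 0.92308.
Is 12/13 < 1? YES.
Since P[∪ A_i] ≤ 12/13 < 1, the complement has P[∩ A_i^c] ≥ 1 − 12/13 = 1/13 > 0, so some outcome avoids every A_i.

16·p = 12/13 ≈ 0.92308; existence CERTIFIED by the union bound.


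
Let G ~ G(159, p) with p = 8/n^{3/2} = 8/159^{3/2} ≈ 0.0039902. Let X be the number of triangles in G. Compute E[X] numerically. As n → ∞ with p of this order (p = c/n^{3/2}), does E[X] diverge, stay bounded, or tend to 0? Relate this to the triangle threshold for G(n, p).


Number of potential triangles: C(159, 3) = 657359.
Each occurs with probability p³ ≈ (0.0039902)³ ≈ 6.3530592e-08.
By linearity: E[X] = C(159, 3)·p³ ≈ 657359 · 6.3530592e-08 ≈ 0.04176.
Since α = 3/2 > 1, p = c/n^{3/2} = o(1/n) is below the triangle threshold p ~ 1/n. Asymptotically E[X] ~ (c³/6)·n^{3(1−α)} = (8³/6)·n^{-1.5} → 0, so by Markov's inequality G has no triangles w.h.p.

E[X] ≈ 0.04176; in regime p = Θ(1/n^{3/2}) E[X] tends to 0 (below the triangle threshold p ~ 1/n).


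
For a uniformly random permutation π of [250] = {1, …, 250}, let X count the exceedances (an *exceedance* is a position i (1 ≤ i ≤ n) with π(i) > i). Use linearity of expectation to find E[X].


Write X = Σ_{i=1}^{250} X_i, where X_i = 1_{π(i) > i}.
For each fixed i, π(i) is uniform over {1, …, 250} (marginal of a uniform permutation), so P[π(i) > i] = (n − i)/n. Summing: Σ_{i=1}^{250} (n − i)/n = (0 + 1 + … + 249)/250 = 250(250 − 1)/(2·250) = (250 − 1)/2.
Hence E[X] = Σ_{i=1}^{250} (250 − i)/250 = 249/2 ≈ 124.5000.

E[X] = 249/2 = 124.5000.


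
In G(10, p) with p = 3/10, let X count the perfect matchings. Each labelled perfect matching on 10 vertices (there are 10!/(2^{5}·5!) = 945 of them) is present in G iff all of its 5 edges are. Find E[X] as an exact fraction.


K_10 has 10!/(2^{5}·5!) = 945 labelled perfect matchings.
For each such perfect matching H, let X_H = 1 if all 5 edges of H are present in G. Then P[X_H = 1] = p^{5} = (3/10)^{5} = 243/100000.
By linearity of expectation: E[X] = Σ_H E[X_H] = 945 · p^{5} = 945 · 243/100000 = 45927/20000.
Numerically: E[X] ≈ 2.2963.

E[X] = 945 · (3/10)^{5} = 45927/20000 ≈ 2.2963.


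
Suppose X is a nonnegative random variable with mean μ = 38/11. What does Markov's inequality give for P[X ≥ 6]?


μ = E[X] = 38/11, a = 6.
Markov: P[X ≥ 6] ≤ μ/a = (38/11)/6 = 19/33.
Numerically: ≈ 0.5758.
(Since a = 6 > μ = 3.4545, the bound 19/33 is < 1 and informative.)

P[X ≥ 6] ≤ 19/33 ≈ 0.5758.


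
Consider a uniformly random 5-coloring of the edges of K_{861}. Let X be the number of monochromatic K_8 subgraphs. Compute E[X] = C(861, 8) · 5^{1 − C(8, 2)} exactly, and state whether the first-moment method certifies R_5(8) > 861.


E[X] = C(861, 8) · 5^{1 − 28} = 7250034996615275865 · 5^{−27} = 7250034996615275865/7450580596923828125.
As a reduced fraction: E[X] = 1450006999323055173/1490116119384765625 ≈ 0.97308.
Is E[X] < 1? YES.
Since E[X] < 1, there exists a 5-coloring of K_{861} with no monochromatic K_8; hence R_5(8) > 861.

E[X] = 1450006999323055173/1490116119384765625 ≈ 0.97308; E[X] < 1, so R_5(8) > 861.


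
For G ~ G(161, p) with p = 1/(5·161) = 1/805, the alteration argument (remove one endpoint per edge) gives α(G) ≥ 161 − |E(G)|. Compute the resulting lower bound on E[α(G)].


E[|E(G)|] = C(161, 2)·p = 12880 · (1/805) = 16.
E[α(G)] ≥ n − E[|E(G)|] = 161 − 16 = 145.
Numerically: ≈ 145.00000.
(This is only a lower bound; the true E[α(G)] may be larger.)

E[α(G)] ≥ 145 ≈ 145.00000.


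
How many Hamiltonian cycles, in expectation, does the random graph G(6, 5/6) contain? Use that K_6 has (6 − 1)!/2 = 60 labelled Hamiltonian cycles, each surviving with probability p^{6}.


K_6 has (6 − 1)!/2 = 60 labelled Hamiltonian cycles.
For each such Hamiltonian cycle H, let X_H = 1 if all 6 edges of H are present in G. Then P[X_H = 1] = p^{6} = (5/6)^{6} = 15625/46656.
By linearity: E[X] = Σ_H E[X_H] = 60 · p^{6} = 60 · 15625/46656 = 78125/3888.
Numerically: E[X] ≈ 20.0939.

E[X] = 60 · (5/6)^{6} = 78125/3888 ≈ 20.0939.


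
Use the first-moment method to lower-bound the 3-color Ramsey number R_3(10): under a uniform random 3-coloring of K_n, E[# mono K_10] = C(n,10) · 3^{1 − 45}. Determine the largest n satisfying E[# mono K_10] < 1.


We need C(n, 10) · 3^{1 − 45} < 1, i.e. C(n, 10) < 3^{45 − 1} = 984770902183611232881.
Check values of n near the boundary:
  n = 571: C(571, 10) = 937951290893172842001; 937951290893172842001 < 984770902183611232881? YES
  n = 572: C(572, 10) = 954640815642161682606; 954640815642161682606 < 984770902183611232881? YES
  n = 573: C(573, 10) = 971597135635805762226; 971597135635805762226 < 984770902183611232881? YES
  n = 574: C(574, 10) = 988824035203816502691; 988824035203816502691 < 984770902183611232881? NO
  n = 575: C(575, 10) = 1006325345561406175305; 1006325345561406175305 < 984770902183611232881? NO
The largest n with C(n, 10) < 984770902183611232881 is n = 573 (where E[X] = 35985079097622435638/36472996377170786403 ≈ 0.9866225). Hence R_3(10) > 573, i.e. R_3(10) ≥ 574.

Largest n = 573; hence R_3(10) > 573.


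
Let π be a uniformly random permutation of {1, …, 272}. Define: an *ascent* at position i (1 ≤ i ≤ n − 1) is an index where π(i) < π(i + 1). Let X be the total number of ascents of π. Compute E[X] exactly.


Write X = Σ X_I over i = 1, …, 271, with X_I the indicator of one ascent.
There are 271 indicators.
For each fixed i, the pair (π(i), π(i+1)) is a uniformly random ordered pair of distinct values from {1, …, 272}; by symmetry P[π(i) < π(i+1)] = 1/2.
By linearity: E[X] = 271 · (1/2) = (272 − 1) · (1/2) = 271/2 ≈ 135.50000.

E[X] = 271/2 = 135.50000.


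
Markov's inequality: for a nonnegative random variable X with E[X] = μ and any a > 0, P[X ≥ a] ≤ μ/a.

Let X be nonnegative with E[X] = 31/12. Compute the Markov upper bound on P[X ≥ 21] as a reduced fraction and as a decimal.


μ = E[X] = 31/12, a = 21.
Markov: P[X ≥ 21] ≤ μ/a = (31/12)/21 = 31/252.
Numerically: ≈ 0.1230.
(Since a = 21 > μ = 2.5833, the bound 31/252 is < 1 and informative.)

P[X ≥ 21] ≤ 31/252 ≈ 0.1230.


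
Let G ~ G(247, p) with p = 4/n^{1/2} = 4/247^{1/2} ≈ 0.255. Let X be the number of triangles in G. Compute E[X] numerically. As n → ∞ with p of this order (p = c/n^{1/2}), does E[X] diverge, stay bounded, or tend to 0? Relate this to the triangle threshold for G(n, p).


Number of potential triangles: C(247, 3) = 2481115.
Each occurs with probability p³ ≈ (0.255)³ ≈ 1.64867e-02.
By linearity: E[X] = C(247, 3)·p³ ≈ 2481115 · 1.64867e-02 ≈ 40905.475.
Since α = 1/2 < 1, p = c/n^{1/2} ≫ 1/n is above the triangle threshold p ~ 1/n. Asymptotically E[X] ~ (c³/6)·n^{3(1−α)} = (4³/6)·n^{1.5} → ∞; triangles are abundant w.h.p.

E[X] ≈ 40905.475; in regime p = Θ(1/n^{1/2}) E[X] diverges (above the triangle threshold p ~ 1/n).


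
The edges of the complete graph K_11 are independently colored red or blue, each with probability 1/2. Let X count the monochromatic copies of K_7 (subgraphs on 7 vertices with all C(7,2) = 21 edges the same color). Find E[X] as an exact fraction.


Let X = Σ_S X_S over the C(11, 7) = 330 subsets S of size 7, where X_S = 1 if the K_7 on S is monochromatic.
For a fixed S, the K_7 on S has C(7, 2) = 21 edges. P[all 21 edges red] = (1/2)^21, and likewise for blue, so P[monochromatic] = 2·(1/2)^21 = 2^{1 − 21} = 1/1048576.
Summing: E[X] = C(11, 7) · 2^{1 − 21} = 330 · 1/1048576 = 165/524288.
Numerically: E[X] ≈ 0.0003.

E[X] = C(11,7)·2^(1−C(7,2)) = 165/524288 ≈ 0.0003.


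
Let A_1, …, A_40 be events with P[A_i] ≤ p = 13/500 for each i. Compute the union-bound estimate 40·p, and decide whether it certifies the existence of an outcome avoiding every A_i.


Union bound: P[∪_{i=1}^{40} A_i] ≤ Σ_i P[A_i] ≤ 40·p = 40·(13/500) = 26/25.
Numerically: 26/25 ≈ 1.040000.
Is 26/25 < 1? NO.
Since the bound 26/25 is ≥ 1, the union bound is uninformative here; it does NOT by itself certify existence.

40·p = 26/25 ≈ 1.040000; existence NOT certified by the union bound.


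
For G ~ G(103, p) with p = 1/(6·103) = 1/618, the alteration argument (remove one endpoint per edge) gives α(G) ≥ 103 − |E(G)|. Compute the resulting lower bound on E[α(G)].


E[|E(G)|] = C(103, 2)·p = 5253 · (1/618) = 17/2.
E[α(G)] ≥ n − E[|E(G)|] = 103 − 17/2 = 189/2.
Numerically: ≈ 94.5000.
(This is only a lower bound; the true E[α(G)] may be larger.)

E[α(G)] ≥ 189/2 ≈ 94.5000.


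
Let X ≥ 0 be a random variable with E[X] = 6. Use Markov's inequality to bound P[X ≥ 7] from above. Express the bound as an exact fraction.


μ = E[X] = 6, a = 7.
Markov: P[X ≥ 7] ≤ μ/a = (6)/7 = 6/7.
Numerically: ≈ 0.857143.
(Since a = 7 > μ = 6.000000, the bound 6/7 is < 1 and informative.)

P[X ≥ 7] ≤ 6/7 ≈ 0.857143.


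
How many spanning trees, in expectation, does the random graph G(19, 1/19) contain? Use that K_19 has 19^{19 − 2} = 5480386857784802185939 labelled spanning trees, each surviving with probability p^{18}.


K_19 has 19^{19 − 2} = 5480386857784802185939 labelled spanning trees.
For each such spanning tree H, let X_H = 1 if all 18 edges of H are present in G. Then P[X_H = 1] = p^{18} = (1/19)^{18} = 1/104127350297911241532841.
By linearity: E[X] = Σ_H E[X_H] = 5480386857784802185939 · p^{18} = 5480386857784802185939 · 1/104127350297911241532841 = 1/19.
Numerically: E[X] ≈ 0.0526316.

E[X] = 5480386857784802185939 · (1/19)^{18} = 1/19 ≈ 0.0526316.


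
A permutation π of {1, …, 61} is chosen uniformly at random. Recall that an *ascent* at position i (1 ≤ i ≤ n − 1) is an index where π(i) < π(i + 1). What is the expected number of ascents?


Write X = Σ X_I over i = 1, …, 60, with X_I the indicator of one ascent.
There are 60 indicators.
For each fixed i, the pair (π(i), π(i+1)) is a uniformly random ordered pair of distinct values from {1, …, 61}; by symmetry P[π(i) < π(i+1)] = 1/2.
By linearity: E[X] = 60 · (1/2) = (61 − 1) · (1/2) = 30 ≈ 30.00000.

E[X] = 30 = 30.00000.


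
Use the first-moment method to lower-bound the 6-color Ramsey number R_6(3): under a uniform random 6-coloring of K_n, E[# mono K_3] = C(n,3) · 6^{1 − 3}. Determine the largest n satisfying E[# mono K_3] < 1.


We need C(n, 3) · 6^{1 − 3} < 1, i.e. C(n, 3) < 6^{3 − 1} = 36.
Check values of n near the boundary:
  n = 3: C(3, 3) = 1; 1 < 36? YES
  n = 4: C(4, 3) = 4; 4 < 36? YES
  n = 5: C(5, 3) = 10; 10 < 36? YES
  n = 6: C(6, 3) = 20; 20 < 36? YES
  n = 7: C(7, 3) = 35; 35 < 36? YES
  n = 8: C(8, 3) = 56; 56 < 36? NO
The largest n with C(n, 3) < 36 is n = 7 (where E[X] = 35/36 ≈ 0.9722222). Hence R_6(3) > 7, i.e. R_6(3) ≥ 8.

Largest n = 7; hence R_6(3) > 7.


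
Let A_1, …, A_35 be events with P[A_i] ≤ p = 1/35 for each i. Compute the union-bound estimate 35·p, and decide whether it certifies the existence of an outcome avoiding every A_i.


Union bound: P[∪_{i=1}^{35} A_i] ≤ Σ_i P[A_i] ≤ 35·p = 35·(1/35) = 1.
Numerically: 1 ≈ 1.000000.
Is 1 < 1? NO.
Since the bound 1 is ≥ 1, the union bound is uninformative here; it does NOT by itself certify existence.

35·p = 1 ≈ 1.000000; existence NOT certified by the union bound.


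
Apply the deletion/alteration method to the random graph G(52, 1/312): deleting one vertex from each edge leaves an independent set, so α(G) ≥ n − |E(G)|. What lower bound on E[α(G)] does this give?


E[|E(G)|] = C(52, 2)·p = 1326 · (1/312) = 17/4.
E[α(G)] ≥ n − E[|E(G)|] = 52 − 17/4 = 191/4.
Numerically: ≈ 47.750.
(This is only a lower bound; the true E[α(G)] may be larger.)

E[α(G)] ≥ 191/4 ≈ 47.750.


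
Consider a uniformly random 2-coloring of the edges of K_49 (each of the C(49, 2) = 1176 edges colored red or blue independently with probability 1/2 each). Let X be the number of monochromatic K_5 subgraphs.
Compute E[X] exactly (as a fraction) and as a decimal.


Let X = Σ_S X_S over the C(49, 5) = 1906884 subsets S of size 5, where X_S = 1 if the K_5 on S is monochromatic.
For a fixed S, the K_5 on S has C(5, 2) = 10 edges. P[all 10 edges red] = (1/2)^10, and likewise for blue, so P[monochromatic] = 2·(1/2)^10 = 2^{1 − 10} = 1/512.
By linearity: E[X] = C(49, 5) · 2^{1 − 10} = 1906884 · 1/512 = 476721/128.
Numerically: E[X] ≈ 3724.382812.

E[X] = C(49,5)·2^(1−C(5,2)) = 476721/128 ≈ 3724.382812.


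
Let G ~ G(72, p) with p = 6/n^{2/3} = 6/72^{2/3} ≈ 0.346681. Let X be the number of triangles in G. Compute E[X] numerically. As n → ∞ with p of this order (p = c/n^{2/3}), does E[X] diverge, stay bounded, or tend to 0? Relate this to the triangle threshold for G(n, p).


Number of potential triangles: C(72, 3) = 59640.
Each occurs with probability p³ ≈ (0.346681)³ ≈ 4.16666667e-02.
By linearity: E[X] = C(72, 3)·p³ ≈ 59640 · 4.16666667e-02 ≈ 2485.000000.
Since α = 2/3 < 1, p = c/n^{2/3} ≫ 1/n is above the triangle threshold p ~ 1/n. Asymptotically E[X] ~ (c³/6)·n^{3(1−α)} = (6³/6)·n^{1} → ∞; triangles are abundant w.h.p.

E[X] ≈ 2485.000000; in regime p = Θ(1/n^{2/3}) E[X] diverges (above the triangle threshold p ~ 1/n).


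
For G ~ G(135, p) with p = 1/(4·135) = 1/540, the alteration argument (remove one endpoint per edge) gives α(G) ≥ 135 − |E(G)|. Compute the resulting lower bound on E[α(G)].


E[|E(G)|] = C(135, 2)·p = 9045 · (1/540) = 67/4.
E[α(G)] ≥ n − E[|E(G)|] = 135 − 67/4 = 473/4.
Numerically: ≈ 118.250.
(This is only a lower bound; the true E[α(G)] may be larger.)

E[α(G)] ≥ 473/4 ≈ 118.250.


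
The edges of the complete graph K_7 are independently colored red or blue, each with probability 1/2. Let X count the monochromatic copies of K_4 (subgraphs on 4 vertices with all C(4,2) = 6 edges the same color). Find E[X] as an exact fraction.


Let X = Σ_S X_S over the C(7, 4) = 35 subsets S of size 4, where X_S = 1 if the K_4 on S is monochromatic.
For a fixed S, the K_4 on S has C(4, 2) = 6 edges. P[all 6 edges red] = (1/2)^6, and likewise for blue, so P[monochromatic] = 2·(1/2)^6 = 2^{1 − 6} = 1/32.
By linearity: E[X] = C(7, 4) · 2^{1 − 6} = 35 · 1/32 = 35/32.
Numerically: E[X] ≈ 1.0938.

E[X] = C(7,4)·2^(1−C(4,2)) = 35/32 ≈ 1.0938.


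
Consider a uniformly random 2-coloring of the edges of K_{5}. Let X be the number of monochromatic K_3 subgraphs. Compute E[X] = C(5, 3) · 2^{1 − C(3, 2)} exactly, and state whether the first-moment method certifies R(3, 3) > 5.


E[X] = C(5, 3) · 2^{1 − 3} = 10 · 2^{−2} = 10/4.
As a reduced fraction: E[X] = 5/2 ≈ 2.500.
Is E[X] < 1? NO.
Since E[X] ≥ 1, the first-moment bound is inconclusive at n = 5; it does NOT by itself certify R(3, 3) > 5.

E[X] = 5/2 ≈ 2.500; E[X] ≥ 1; first-moment method inconclusive here.


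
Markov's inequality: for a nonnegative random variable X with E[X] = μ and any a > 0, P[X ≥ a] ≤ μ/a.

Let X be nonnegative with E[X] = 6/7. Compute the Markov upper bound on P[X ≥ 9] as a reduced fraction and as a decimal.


μ = E[X] = 6/7, a = 9.
Markov: P[X ≥ 9] ≤ μ/a = (6/7)/9 = 2/21.
Numerically: ≈ 0.095.
(Since a = 9 > μ = 0.857, the bound 2/21 is < 1 and informative.)

P[X ≥ 9] ≤ 2/21 ≈ 0.095.


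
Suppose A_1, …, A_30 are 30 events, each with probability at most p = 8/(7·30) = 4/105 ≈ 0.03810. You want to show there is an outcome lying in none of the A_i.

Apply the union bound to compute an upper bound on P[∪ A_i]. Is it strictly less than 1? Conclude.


Union bound: P[∪_{i=1}^{30} A_i] ≤ Σ_i P[A_i] ≤ 30·p = 30·(4/105) = 8/7.
Numerically: 8/7 ≈ 1.14286.
Is 8/7 < 1? NO.
Since the bound 8/7 is ≥ 1, the union bound is uninformative here; it does NOT by itself certify existence.

30·p = 8/7 ≈ 1.14286; existence NOT certified by the union bound.


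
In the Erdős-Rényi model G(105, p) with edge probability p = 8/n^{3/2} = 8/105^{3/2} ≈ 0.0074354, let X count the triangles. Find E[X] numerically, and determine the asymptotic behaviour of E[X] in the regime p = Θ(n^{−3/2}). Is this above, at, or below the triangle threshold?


Number of potential triangles: C(105, 3) = 187460.
Each occurs with probability p³ ≈ (0.0074354)³ ≈ 4.1107221e-07.
By linearity: E[X] = C(105, 3)·p³ ≈ 187460 · 4.1107221e-07 ≈ 0.07706.
Since α = 3/2 > 1, p = c/n^{3/2} = o(1/n) is below the triangle threshold p ~ 1/n. Asymptotically E[X] ~ (c³/6)·n^{3(1−α)} = (8³/6)·n^{-1.5} → 0, so by Markov's inequality G has no triangles w.h.p.

E[X] ≈ 0.07706; in regime p = Θ(1/n^{3/2}) E[X] tends to 0 (below the triangle threshold p ~ 1/n).


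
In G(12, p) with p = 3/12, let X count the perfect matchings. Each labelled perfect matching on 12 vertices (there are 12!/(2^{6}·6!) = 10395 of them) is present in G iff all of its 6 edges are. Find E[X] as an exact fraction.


K_12 has 12!/(2^{6}·6!) = 10395 labelled perfect matchings.
For each such perfect matching H, let X_H = 1 if all 6 edges of H are present in G. Then P[X_H = 1] = p^{6} = (1/4)^{6} = 1/4096.
By linearity of expectation: E[X] = Σ_H E[X_H] = 10395 · p^{6} = 10395 · 1/4096 = 10395/4096.
Numerically: E[X] ≈ 2.538.

E[X] = 10395 · (1/4)^{6} = 10395/4096 ≈ 2.538.


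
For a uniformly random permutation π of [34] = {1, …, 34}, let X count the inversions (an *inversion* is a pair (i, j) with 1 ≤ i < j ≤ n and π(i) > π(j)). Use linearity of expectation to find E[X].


Write X = Σ X_I over the C(34, 2) = 561 pairs i < j, with X_I the indicator of one inversion.
There are 561 indicators.
For each fixed pair i < j, the values π(i) and π(j) are two distinct elements of {1, …, 34} in uniformly random order; by symmetry P[π(i) > π(j)] = 1/2.
By linearity: E[X] = 561 · (1/2) = C(34, 2) · (1/2) = 561/2 = 561/2 ≈ 280.50000.

E[X] = 561/2 = 280.50000.


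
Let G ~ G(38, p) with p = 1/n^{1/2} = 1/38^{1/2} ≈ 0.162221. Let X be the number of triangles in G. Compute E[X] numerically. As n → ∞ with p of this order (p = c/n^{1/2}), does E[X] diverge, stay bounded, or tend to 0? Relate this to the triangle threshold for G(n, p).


Number of potential triangles: C(38, 3) = 8436.
Each occurs with probability p³ ≈ (0.162221)³ ≈ 4.26898477e-03.
By linearity: E[X] = C(38, 3)·p³ ≈ 8436 · 4.26898477e-03 ≈ 36.013155.
Since α = 1/2 < 1, p = c/n^{1/2} ≫ 1/n is above the triangle threshold p ~ 1/n. Asymptotically E[X] ~ (c³/6)·n^{3(1−α)} = (1³/6)·n^{1.5} → ∞; triangles are abundant w.h.p.

E[X] ≈ 36.013155; in regime p = Θ(1/n^{1/2}) E[X] diverges (above the triangle threshold p ~ 1/n).


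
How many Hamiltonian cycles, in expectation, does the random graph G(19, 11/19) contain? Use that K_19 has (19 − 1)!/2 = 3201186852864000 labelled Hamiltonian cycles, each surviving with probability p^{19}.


K_19 has (19 − 1)!/2 = 3201186852864000 labelled Hamiltonian cycles.
For each such Hamiltonian cycle H, let X_H = 1 if all 19 edges of H are present in G. Then P[X_H = 1] = p^{19} = (11/19)^{19} = 61159090448414546291/1978419655660313589123979.
By linearity of expectation: E[X] = Σ_H E[X_H] = 3201186852864000 · p^{19} = 3201186852864000 · 61159090448414546291/1978419655660313589123979 = 195781676276584883979724733927424000/1978419655660313589123979.
Numerically: E[X] ≈ 9.9e+10.

E[X] = 3201186852864000 · (11/19)^{19} = 195781676276584883979724733927424000/1978419655660313589123979 ≈ 9.9e+10.


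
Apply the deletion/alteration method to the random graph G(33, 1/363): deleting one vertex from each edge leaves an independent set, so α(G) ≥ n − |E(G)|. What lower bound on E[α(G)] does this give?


E[|E(G)|] = C(33, 2)·p = 528 · (1/363) = 16/11.
E[α(G)] ≥ n − E[|E(G)|] = 33 − 16/11 = 347/11.
Numerically: ≈ 31.5455.
(This is only a lower bound; the true E[α(G)] may be larger.)

E[α(G)] ≥ 347/11 ≈ 31.5455.


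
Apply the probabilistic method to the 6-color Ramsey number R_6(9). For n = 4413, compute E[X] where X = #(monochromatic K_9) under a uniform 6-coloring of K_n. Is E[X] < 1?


E[X] = C(4413, 9) · 6^{1 − 36} = 1734990840325017881257917265 · 6^{−35} = 1734990840325017881257917265/1719070799748422591028658176.
As a reduced fraction: E[X] = 1734990840325017881257917265/1719070799748422591028658176 ≈ 1.009261.
Is E[X] < 1? NO.
Since E[X] ≥ 1, the first-moment bound is inconclusive at n = 4413; it does NOT by itself certify R_6(9) > 4413.

E[X] = 1734990840325017881257917265/1719070799748422591028658176 ≈ 1.009261; E[X] ≥ 1; first-moment method inconclusive here.
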